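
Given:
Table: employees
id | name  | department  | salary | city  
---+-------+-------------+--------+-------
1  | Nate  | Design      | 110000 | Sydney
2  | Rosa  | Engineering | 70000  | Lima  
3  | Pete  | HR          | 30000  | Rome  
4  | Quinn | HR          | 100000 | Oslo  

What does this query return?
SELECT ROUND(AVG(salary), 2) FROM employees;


SUM(salary) = 310000
COUNT = 4
ROUND(AVG, 2) = ROUND(310000 / 4, 2) = 77500.0

77500.0


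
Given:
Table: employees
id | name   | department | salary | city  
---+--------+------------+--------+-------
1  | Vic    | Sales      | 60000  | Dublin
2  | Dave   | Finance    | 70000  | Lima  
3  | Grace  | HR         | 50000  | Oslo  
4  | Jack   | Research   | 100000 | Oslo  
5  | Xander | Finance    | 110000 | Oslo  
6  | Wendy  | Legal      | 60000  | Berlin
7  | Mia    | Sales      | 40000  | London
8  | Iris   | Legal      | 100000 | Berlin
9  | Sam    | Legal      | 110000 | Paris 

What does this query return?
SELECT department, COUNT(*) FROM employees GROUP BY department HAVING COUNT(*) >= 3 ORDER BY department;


Groups with count >= 3:
  Legal: 3 -> PASS
  Finance: 2 -> filtered out
  HR: 1 -> filtered out
  Research: 1 -> filtered out
  Sales: 2 -> filtered out


1 groups:
Legal, 3


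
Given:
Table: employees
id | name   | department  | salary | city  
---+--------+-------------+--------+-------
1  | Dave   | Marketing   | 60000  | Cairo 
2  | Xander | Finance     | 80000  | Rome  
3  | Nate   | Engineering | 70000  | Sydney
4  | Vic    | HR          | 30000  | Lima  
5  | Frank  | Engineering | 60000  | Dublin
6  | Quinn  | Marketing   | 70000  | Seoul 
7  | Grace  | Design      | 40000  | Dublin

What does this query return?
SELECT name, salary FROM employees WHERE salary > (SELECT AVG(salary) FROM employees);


Subquery: AVG(salary) = 58571.43
Filtering: salary > 58571.43
  Dave (60000) -> MATCH
  Xander (80000) -> MATCH
  Nate (70000) -> MATCH
  Frank (60000) -> MATCH
  Quinn (70000) -> MATCH


5 rows:
Dave, 60000
Xander, 80000
Nate, 70000
Frank, 60000
Quinn, 70000


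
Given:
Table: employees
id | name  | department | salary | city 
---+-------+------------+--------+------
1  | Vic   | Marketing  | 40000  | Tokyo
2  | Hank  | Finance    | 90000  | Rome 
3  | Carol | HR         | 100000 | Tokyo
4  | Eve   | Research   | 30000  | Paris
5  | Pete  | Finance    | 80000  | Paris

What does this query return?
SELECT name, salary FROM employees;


Projecting columns: name, salary

5 rows:
Vic, 40000
Hank, 90000
Carol, 100000
Eve, 30000
Pete, 80000


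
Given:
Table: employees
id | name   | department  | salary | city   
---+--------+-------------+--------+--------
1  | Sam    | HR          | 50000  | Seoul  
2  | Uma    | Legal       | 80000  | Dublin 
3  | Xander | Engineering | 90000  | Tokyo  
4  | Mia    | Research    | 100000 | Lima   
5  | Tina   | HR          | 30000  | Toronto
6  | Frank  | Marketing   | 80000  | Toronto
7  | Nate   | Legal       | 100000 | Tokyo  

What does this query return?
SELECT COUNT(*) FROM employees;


COUNT(*) counts all rows

7


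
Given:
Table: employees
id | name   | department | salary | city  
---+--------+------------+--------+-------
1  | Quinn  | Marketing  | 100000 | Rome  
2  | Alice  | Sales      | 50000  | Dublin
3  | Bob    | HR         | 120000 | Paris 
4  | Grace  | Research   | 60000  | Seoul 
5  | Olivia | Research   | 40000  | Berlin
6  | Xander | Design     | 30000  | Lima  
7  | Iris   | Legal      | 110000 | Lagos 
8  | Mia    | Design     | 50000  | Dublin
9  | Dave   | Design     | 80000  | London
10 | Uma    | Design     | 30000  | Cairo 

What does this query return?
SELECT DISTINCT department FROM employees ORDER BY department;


All 'department' values (row order): Marketing, Sales, HR, Research, Research, Design, Legal, Design, Design, Design
Removing duplicates leaves 6 unique value(s).

6 values:
Design
HR
Legal
Marketing
Research
Sales


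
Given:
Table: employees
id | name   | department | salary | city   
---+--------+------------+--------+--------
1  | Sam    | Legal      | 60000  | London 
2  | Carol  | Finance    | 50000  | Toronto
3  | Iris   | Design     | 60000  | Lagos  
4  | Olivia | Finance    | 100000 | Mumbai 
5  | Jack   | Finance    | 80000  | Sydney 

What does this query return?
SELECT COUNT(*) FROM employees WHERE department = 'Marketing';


Counting rows where department = 'Marketing'


0


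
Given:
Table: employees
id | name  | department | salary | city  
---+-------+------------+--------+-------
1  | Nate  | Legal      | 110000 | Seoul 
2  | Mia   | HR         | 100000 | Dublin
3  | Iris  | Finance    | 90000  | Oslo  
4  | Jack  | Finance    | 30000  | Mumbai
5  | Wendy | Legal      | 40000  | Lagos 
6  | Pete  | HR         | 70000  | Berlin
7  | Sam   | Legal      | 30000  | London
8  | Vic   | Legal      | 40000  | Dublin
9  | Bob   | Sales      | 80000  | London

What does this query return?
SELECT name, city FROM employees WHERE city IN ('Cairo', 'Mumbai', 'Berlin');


Filtering: city IN ('Cairo', 'Mumbai', 'Berlin')
Matching: 2 rows

2 rows:
Jack, Mumbai
Pete, Berlin


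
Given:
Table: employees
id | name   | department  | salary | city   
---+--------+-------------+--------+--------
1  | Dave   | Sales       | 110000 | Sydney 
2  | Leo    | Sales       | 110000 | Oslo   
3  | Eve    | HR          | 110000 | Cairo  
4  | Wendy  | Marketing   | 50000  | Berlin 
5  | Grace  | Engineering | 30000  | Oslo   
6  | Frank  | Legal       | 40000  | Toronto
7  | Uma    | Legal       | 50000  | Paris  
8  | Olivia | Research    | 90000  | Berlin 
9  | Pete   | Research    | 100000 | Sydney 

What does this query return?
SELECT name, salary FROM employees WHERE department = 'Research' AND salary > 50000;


Filtering: department = 'Research' AND salary > 50000
Matching: 2 rows

2 rows:
Olivia, 90000
Pete, 100000


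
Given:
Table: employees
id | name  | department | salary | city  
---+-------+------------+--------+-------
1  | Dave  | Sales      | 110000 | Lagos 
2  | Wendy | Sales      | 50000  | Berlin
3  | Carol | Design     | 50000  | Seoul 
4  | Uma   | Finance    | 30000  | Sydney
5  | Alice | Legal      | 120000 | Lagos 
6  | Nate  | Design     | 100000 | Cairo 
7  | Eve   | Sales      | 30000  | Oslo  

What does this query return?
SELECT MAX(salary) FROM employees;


Salaries: 110000, 50000, 50000, 30000, 120000, 100000, 30000
MAX = 120000

120000


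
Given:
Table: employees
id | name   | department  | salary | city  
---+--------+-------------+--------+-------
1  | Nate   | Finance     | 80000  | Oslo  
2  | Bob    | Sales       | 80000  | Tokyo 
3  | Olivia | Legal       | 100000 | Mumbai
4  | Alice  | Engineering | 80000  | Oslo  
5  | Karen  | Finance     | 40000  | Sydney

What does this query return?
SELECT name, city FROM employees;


Projecting columns: name, city

5 rows:
Nate, Oslo
Bob, Tokyo
Olivia, Mumbai
Alice, Oslo
Karen, Sydney


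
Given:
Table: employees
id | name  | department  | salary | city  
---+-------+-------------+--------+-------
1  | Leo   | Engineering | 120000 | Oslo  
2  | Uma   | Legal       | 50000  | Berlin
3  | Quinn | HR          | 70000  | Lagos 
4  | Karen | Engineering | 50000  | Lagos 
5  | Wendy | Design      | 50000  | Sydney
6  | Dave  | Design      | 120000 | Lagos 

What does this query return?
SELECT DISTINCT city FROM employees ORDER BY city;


All 'city' values (row order): Oslo, Berlin, Lagos, Lagos, Sydney, Lagos
Removing duplicates leaves 4 unique value(s).

4 values:
Berlin
Lagos
Oslo
Sydney


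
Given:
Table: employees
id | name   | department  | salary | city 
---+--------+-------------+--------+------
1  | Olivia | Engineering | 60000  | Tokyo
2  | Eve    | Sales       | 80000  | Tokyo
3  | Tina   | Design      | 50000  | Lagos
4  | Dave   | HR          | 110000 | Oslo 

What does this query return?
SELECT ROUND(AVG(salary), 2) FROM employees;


SUM(salary) = 300000
COUNT = 4
ROUND(AVG, 2) = ROUND(300000 / 4, 2) = 75000.0

75000.0


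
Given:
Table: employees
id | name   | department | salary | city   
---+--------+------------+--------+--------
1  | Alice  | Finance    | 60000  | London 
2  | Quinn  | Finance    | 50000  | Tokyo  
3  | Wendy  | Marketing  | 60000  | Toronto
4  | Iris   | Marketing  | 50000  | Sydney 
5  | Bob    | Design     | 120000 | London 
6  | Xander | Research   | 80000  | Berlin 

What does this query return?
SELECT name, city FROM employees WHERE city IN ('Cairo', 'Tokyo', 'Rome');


Filtering: city IN ('Cairo', 'Tokyo', 'Rome')
Matching: 1 rows

1 rows:
Quinn, Tokyo


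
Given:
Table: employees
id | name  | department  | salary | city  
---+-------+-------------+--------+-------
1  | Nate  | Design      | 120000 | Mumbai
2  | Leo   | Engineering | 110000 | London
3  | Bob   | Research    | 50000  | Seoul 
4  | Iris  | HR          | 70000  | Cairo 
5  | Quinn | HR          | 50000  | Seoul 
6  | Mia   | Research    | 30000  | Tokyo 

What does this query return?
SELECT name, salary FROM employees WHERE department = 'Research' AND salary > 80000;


Filtering: department = 'Research' AND salary > 80000
Matching: 0 rows

Empty result set (0 rows)


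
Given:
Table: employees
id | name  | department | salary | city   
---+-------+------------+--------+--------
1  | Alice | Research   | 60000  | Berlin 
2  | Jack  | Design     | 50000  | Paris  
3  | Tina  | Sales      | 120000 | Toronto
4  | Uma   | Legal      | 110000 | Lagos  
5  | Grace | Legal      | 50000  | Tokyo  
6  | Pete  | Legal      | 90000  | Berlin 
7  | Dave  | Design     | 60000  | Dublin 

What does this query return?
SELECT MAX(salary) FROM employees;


Salaries: 60000, 50000, 120000, 110000, 50000, 90000, 60000
MAX = 120000

120000


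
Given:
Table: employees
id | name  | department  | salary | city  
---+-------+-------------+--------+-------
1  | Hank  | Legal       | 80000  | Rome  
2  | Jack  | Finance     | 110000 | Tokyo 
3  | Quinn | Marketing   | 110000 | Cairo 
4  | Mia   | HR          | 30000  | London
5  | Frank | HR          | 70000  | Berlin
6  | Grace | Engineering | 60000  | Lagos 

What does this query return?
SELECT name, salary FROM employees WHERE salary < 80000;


Filtering: salary < 80000
Matching: 3 rows

3 rows:
Mia, 30000
Frank, 70000
Grace, 60000


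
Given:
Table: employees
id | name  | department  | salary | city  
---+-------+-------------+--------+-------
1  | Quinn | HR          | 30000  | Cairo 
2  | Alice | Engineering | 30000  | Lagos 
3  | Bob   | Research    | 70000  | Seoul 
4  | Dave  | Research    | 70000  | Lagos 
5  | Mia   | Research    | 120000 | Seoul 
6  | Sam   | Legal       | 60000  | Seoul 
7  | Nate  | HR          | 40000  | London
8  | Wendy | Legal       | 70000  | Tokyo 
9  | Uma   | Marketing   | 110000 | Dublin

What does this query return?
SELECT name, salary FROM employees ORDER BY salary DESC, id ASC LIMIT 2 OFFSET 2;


Sort by salary DESC (id ASC tiebreak), then skip 2 and take 2
Rows 3 through 4

2 rows:
Bob, 70000
Dave, 70000


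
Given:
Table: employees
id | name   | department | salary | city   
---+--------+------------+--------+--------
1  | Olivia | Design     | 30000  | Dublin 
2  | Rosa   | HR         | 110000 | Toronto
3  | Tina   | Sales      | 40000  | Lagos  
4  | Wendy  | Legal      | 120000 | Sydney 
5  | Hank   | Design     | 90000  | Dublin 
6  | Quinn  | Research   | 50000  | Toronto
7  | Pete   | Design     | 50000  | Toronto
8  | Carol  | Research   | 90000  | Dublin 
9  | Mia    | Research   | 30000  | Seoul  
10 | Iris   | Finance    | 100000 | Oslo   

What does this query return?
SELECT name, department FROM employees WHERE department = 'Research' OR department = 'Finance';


Filtering: department = 'Research' OR 'Finance'
Matching: 4 rows

4 rows:
Quinn, Research
Carol, Research
Mia, Research
Iris, Finance


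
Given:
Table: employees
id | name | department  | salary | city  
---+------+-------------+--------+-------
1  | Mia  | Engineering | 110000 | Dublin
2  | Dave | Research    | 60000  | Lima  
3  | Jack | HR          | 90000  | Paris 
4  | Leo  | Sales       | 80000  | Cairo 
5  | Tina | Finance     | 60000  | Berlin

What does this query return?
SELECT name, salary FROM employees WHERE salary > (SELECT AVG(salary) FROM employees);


Subquery: AVG(salary) = 80000.0
Filtering: salary > 80000.0
  Mia (110000) -> MATCH
  Jack (90000) -> MATCH


2 rows:
Mia, 110000
Jack, 90000


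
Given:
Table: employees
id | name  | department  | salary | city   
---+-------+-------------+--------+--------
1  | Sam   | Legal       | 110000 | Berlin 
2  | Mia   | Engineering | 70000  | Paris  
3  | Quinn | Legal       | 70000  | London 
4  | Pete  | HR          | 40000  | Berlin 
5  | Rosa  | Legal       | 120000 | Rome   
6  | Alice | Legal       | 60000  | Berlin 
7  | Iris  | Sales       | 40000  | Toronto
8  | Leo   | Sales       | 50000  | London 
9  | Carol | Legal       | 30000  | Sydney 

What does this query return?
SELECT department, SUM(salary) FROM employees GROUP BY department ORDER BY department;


Summing salary within each department:
  Engineering: 70000 = 70000
  HR: 40000 = 40000
  Legal: 110000 + 70000 + 120000 + 60000 + 30000 = 390000
  Sales: 40000 + 50000 = 90000


4 groups:
Engineering, 70000
HR, 40000
Legal, 390000
Sales, 90000


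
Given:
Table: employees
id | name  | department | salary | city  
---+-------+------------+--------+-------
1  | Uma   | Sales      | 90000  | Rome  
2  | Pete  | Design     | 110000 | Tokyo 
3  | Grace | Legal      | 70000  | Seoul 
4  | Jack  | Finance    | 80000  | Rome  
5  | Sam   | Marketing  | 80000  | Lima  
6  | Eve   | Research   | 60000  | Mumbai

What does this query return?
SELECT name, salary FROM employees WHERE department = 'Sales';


Filtering: department = 'Sales'
Matching rows: 1

1 rows:
Uma, 90000


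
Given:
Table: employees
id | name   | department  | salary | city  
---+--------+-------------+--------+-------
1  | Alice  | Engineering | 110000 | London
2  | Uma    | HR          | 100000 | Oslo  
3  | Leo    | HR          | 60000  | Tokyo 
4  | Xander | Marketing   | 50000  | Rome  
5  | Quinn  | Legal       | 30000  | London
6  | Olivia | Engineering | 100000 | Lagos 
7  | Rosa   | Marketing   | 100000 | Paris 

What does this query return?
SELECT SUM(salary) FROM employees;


SUM(salary) = 110000 + 100000 + 60000 + 50000 + 30000 + 100000 + 100000 = 550000

550000


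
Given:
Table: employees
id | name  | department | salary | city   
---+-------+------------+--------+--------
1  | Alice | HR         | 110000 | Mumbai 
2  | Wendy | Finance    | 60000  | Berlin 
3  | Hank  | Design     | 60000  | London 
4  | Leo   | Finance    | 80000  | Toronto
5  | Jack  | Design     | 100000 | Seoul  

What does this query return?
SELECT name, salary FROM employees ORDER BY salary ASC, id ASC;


Sorting by salary ASC, then id ASC for ties

5 rows:
Wendy, 60000
Hank, 60000
Leo, 80000
Jack, 100000
Alice, 110000


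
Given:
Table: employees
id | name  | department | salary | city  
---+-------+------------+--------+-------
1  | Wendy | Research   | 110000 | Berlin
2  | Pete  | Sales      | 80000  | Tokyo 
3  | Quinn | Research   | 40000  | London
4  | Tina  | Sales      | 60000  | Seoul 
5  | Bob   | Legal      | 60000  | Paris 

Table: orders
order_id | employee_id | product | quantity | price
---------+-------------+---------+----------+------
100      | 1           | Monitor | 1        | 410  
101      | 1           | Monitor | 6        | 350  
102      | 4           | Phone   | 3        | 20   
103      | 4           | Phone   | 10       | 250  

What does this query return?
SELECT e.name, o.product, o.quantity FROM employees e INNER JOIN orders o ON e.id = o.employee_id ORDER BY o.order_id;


Joining employees.id = orders.employee_id:
  employee Wendy (id=1) -> order Monitor
  employee Wendy (id=1) -> order Monitor
  employee Tina (id=4) -> order Phone
  employee Tina (id=4) -> order Phone


4 rows:
Wendy, Monitor, 1
Wendy, Monitor, 6
Tina, Phone, 3
Tina, Phone, 10


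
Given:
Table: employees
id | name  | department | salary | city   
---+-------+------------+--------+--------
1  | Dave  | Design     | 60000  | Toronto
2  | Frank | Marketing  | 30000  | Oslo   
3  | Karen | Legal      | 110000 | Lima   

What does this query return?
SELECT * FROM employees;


SELECT * returns all 3 rows with all columns

3 rows:
1, Dave, Design, 60000, Toronto
2, Frank, Marketing, 30000, Oslo
3, Karen, Legal, 110000, Lima


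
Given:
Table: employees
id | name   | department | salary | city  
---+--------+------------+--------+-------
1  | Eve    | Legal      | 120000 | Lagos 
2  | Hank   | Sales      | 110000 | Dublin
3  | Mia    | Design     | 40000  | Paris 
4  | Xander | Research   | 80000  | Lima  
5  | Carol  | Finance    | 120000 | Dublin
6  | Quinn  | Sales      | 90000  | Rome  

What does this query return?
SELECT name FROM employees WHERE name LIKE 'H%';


LIKE 'H%' matches names starting with 'H'
Matching: 1

1 rows:
Hank


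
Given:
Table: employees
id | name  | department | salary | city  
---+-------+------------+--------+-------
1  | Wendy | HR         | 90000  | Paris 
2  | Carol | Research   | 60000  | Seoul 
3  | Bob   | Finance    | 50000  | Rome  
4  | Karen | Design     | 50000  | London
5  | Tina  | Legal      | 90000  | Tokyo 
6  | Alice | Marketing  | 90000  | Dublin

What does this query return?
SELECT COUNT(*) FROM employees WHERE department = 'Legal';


Counting rows where department = 'Legal'
  Tina -> MATCH


1


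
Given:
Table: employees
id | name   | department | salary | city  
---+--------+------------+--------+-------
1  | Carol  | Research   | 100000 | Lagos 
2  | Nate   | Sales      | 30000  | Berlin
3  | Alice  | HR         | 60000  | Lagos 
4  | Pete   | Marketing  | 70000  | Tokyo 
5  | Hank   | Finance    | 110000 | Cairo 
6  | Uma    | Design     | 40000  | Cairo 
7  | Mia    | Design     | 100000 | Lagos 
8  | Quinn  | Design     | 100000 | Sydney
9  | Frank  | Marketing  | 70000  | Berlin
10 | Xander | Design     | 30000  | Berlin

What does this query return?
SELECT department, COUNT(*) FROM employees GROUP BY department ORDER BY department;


Assigning each row to its department group:
  Carol -> Research
  Nate -> Sales
  Alice -> HR
  Pete -> Marketing
  Hank -> Finance
  Uma -> Design
  Mia -> Design
  Quinn -> Design
  Frank -> Marketing
  Xander -> Design


6 groups:
Design, 4
Finance, 1
HR, 1
Marketing, 2
Research, 1
Sales, 1


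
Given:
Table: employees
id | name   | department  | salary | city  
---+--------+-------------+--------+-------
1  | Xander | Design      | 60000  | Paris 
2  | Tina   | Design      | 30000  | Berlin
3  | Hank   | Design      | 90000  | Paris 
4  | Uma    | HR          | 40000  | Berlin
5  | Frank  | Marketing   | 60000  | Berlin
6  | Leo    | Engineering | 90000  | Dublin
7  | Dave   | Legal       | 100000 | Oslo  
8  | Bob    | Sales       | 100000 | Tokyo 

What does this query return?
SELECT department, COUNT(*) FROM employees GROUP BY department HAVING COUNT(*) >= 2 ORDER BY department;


Groups with count >= 2:
  Design: 3 -> PASS
  Engineering: 1 -> filtered out
  HR: 1 -> filtered out
  Legal: 1 -> filtered out
  Marketing: 1 -> filtered out
  Sales: 1 -> filtered out


1 groups:
Design, 3


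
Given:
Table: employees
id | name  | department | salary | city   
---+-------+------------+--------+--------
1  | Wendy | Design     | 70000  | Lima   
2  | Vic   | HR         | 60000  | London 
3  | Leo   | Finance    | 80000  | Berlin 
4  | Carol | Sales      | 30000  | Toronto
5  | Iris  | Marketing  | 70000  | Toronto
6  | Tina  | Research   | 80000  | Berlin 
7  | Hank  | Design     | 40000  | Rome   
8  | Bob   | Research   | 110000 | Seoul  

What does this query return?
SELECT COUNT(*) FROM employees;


COUNT(*) counts all rows

8


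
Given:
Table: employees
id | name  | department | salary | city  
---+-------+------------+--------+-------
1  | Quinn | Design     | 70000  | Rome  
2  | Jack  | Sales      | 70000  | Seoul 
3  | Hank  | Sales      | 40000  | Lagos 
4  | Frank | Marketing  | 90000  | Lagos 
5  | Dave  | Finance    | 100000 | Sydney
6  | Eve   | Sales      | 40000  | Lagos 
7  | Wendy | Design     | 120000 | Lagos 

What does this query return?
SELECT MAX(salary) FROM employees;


Salaries: 70000, 70000, 40000, 90000, 100000, 40000, 120000
MAX = 120000

120000


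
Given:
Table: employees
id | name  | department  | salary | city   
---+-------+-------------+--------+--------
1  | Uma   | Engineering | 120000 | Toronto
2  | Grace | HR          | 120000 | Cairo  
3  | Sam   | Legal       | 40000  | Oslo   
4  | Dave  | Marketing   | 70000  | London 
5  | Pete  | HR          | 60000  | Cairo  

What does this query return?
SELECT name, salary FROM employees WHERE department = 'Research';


Filtering: department = 'Research'
Matching rows: 0

Empty result set (0 rows)


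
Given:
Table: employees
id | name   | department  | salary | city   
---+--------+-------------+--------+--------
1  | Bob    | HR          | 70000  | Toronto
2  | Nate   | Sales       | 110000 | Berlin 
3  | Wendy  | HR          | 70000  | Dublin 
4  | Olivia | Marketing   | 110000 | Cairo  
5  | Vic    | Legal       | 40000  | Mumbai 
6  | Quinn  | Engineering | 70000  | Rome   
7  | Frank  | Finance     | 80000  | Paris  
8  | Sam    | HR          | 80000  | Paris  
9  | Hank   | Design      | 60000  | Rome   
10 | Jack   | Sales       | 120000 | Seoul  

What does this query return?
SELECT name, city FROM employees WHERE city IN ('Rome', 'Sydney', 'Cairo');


Filtering: city IN ('Rome', 'Sydney', 'Cairo')
Matching: 3 rows

3 rows:
Olivia, Cairo
Quinn, Rome
Hank, Rome


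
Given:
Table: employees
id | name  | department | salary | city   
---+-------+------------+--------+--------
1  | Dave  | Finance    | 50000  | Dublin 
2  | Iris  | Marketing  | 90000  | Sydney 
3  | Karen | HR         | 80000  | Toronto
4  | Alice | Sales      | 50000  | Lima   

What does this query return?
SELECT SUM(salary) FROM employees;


SUM(salary) = 50000 + 90000 + 80000 + 50000 = 270000

270000


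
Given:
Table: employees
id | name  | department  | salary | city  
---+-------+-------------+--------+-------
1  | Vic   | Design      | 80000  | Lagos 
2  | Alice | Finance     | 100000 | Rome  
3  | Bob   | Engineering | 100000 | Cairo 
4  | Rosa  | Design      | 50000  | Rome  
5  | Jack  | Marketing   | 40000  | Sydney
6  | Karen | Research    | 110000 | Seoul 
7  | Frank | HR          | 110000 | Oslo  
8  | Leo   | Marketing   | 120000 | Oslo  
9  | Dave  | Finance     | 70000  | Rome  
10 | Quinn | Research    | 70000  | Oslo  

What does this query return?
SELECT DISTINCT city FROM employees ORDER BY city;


All 'city' values (row order): Lagos, Rome, Cairo, Rome, Sydney, Seoul, Oslo, Oslo, Rome, Oslo
Removing duplicates leaves 6 unique value(s).

6 values:
Cairo
Lagos
Oslo
Rome
Seoul
Sydney


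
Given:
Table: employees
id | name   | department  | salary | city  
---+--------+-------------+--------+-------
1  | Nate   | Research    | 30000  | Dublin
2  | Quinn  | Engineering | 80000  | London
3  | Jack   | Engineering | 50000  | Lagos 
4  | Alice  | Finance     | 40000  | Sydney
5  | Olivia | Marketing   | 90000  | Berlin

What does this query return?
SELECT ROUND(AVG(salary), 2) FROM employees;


SUM(salary) = 290000
COUNT = 5
ROUND(AVG, 2) = ROUND(290000 / 5, 2) = 58000.0

58000.0


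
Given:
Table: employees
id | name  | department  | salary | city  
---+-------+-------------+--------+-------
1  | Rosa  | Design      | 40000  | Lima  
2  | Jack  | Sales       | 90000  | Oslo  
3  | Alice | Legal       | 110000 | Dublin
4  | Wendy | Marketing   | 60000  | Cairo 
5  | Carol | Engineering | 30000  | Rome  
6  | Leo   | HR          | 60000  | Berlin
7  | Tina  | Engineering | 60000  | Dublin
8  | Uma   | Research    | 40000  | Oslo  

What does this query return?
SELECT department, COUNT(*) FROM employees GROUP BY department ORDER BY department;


Assigning each row to its department group:
  Rosa -> Design
  Jack -> Sales
  Alice -> Legal
  Wendy -> Marketing
  Carol -> Engineering
  Leo -> HR
  Tina -> Engineering
  Uma -> Research


7 groups:
Design, 1
Engineering, 2
HR, 1
Legal, 1
Marketing, 1
Research, 1
Sales, 1


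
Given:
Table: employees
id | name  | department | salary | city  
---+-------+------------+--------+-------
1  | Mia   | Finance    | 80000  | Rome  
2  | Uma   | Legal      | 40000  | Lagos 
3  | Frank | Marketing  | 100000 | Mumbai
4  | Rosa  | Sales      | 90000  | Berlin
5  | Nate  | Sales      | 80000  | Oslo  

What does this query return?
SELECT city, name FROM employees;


Projecting columns: city, name

5 rows:
Rome, Mia
Lagos, Uma
Mumbai, Frank
Berlin, Rosa
Oslo, Nate


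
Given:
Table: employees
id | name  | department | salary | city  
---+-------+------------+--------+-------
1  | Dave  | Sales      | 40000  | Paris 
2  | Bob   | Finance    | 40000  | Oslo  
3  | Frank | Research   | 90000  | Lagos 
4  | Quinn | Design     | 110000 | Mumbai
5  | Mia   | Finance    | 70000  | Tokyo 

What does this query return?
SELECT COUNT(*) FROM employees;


COUNT(*) counts all rows

5


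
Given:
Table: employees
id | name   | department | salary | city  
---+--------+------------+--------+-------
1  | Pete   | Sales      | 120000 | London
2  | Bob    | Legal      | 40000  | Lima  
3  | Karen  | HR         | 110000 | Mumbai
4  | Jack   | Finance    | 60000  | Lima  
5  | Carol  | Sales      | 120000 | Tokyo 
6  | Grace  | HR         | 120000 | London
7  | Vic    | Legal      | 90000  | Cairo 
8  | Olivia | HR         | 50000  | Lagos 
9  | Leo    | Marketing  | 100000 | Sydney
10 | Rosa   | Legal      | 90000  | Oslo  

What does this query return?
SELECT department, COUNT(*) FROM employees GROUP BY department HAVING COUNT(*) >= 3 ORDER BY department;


Groups with count >= 3:
  HR: 3 -> PASS
  Legal: 3 -> PASS
  Finance: 1 -> filtered out
  Marketing: 1 -> filtered out
  Sales: 2 -> filtered out


2 groups:
HR, 3
Legal, 3


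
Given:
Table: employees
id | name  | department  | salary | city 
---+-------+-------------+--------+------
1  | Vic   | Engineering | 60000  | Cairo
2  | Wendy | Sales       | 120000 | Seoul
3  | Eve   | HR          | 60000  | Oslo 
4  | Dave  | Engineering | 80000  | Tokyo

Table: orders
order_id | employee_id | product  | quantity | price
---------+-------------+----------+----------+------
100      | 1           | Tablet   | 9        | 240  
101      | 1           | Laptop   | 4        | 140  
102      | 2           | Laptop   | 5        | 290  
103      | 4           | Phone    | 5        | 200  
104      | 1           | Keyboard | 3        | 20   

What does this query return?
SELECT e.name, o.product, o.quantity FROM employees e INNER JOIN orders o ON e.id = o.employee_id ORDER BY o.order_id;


Joining employees.id = orders.employee_id:
  employee Vic (id=1) -> order Tablet
  employee Vic (id=1) -> order Laptop
  employee Wendy (id=2) -> order Laptop
  employee Dave (id=4) -> order Phone
  employee Vic (id=1) -> order Keyboard


5 rows:
Vic, Tablet, 9
Vic, Laptop, 4
Wendy, Laptop, 5
Dave, Phone, 5
Vic, Keyboard, 3


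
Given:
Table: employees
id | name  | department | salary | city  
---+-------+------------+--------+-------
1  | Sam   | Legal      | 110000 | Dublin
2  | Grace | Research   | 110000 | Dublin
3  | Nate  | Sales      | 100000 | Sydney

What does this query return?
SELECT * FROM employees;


SELECT * returns all 3 rows with all columns

3 rows:
1, Sam, Legal, 110000, Dublin
2, Grace, Research, 110000, Dublin
3, Nate, Sales, 100000, Sydney


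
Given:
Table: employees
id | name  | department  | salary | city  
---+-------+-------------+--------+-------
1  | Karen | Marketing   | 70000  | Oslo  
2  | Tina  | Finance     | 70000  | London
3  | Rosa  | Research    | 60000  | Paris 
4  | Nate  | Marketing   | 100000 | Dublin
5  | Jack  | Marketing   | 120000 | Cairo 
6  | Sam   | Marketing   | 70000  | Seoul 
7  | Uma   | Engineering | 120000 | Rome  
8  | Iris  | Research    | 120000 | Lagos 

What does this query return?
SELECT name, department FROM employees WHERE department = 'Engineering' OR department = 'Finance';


Filtering: department = 'Engineering' OR 'Finance'
Matching: 2 rows

2 rows:
Tina, Finance
Uma, Engineering


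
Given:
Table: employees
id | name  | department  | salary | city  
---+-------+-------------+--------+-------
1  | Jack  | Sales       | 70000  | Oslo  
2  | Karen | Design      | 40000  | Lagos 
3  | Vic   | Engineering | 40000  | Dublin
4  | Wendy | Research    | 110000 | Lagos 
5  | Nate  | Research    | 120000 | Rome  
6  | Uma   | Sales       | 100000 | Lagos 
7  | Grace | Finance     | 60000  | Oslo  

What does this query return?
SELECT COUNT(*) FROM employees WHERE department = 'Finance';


Counting rows where department = 'Finance'
  Grace -> MATCH


1


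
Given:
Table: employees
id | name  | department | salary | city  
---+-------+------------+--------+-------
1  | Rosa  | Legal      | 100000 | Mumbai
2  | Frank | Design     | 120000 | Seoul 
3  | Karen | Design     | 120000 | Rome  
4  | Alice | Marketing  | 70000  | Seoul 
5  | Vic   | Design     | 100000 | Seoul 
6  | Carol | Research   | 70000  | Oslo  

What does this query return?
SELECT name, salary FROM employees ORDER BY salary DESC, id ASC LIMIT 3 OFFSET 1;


Sort by salary DESC (id ASC tiebreak), then skip 1 and take 3
Rows 2 through 4

3 rows:
Karen, 120000
Rosa, 100000
Vic, 100000


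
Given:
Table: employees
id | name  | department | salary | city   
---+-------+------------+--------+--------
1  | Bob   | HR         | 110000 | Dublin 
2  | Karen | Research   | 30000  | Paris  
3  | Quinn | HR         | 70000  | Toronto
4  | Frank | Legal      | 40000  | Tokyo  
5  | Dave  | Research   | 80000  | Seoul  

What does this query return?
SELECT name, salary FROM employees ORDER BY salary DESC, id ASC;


Sorting by salary DESC, then id ASC for ties

5 rows:
Bob, 110000
Dave, 80000
Quinn, 70000
Frank, 40000
Karen, 30000


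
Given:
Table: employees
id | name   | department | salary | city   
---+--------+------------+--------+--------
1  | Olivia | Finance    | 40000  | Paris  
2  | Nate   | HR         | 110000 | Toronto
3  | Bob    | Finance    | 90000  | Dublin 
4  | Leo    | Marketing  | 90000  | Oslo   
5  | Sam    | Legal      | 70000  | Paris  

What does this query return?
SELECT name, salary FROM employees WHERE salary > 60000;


Filtering: salary > 60000
Matching: 4 rows

4 rows:
Nate, 110000
Bob, 90000
Leo, 90000
Sam, 70000


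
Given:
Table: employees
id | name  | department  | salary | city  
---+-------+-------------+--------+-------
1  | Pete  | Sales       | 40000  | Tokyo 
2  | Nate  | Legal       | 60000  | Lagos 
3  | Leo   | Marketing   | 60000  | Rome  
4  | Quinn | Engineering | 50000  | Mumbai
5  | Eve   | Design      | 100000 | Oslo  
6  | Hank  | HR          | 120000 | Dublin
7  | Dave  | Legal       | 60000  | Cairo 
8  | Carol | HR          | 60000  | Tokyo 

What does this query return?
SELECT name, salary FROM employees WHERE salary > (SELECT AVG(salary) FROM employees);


Subquery: AVG(salary) = 68750.0
Filtering: salary > 68750.0
  Eve (100000) -> MATCH
  Hank (120000) -> MATCH


2 rows:
Eve, 100000
Hank, 120000


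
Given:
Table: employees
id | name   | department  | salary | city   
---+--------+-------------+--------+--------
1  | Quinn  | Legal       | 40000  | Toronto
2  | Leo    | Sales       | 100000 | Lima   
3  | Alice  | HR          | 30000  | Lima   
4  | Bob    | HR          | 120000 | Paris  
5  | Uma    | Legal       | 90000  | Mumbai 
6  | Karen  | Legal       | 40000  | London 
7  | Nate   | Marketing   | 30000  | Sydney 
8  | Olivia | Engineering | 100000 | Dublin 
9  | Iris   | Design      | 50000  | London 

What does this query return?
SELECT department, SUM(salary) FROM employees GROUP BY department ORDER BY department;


Summing salary within each department:
  Design: 50000 = 50000
  Engineering: 100000 = 100000
  HR: 30000 + 120000 = 150000
  Legal: 40000 + 90000 + 40000 = 170000
  Marketing: 30000 = 30000
  Sales: 100000 = 100000


6 groups:
Design, 50000
Engineering, 100000
HR, 150000
Legal, 170000
Marketing, 30000
Sales, 100000


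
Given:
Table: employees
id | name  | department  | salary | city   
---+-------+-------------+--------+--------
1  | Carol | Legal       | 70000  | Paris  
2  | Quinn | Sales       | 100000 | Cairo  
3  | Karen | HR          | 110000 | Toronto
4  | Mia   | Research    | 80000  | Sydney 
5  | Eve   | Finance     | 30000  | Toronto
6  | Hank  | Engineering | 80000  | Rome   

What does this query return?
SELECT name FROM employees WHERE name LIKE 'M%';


LIKE 'M%' matches names starting with 'M'
Matching: 1

1 rows:
Mia


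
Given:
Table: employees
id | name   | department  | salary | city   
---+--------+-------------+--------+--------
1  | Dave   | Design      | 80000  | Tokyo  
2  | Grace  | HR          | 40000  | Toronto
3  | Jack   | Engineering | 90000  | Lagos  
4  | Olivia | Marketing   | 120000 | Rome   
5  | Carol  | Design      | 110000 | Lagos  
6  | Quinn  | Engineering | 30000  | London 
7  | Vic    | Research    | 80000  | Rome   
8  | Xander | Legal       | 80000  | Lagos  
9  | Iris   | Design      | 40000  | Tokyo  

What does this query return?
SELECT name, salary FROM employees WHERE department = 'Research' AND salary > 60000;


Filtering: department = 'Research' AND salary > 60000
Matching: 1 rows

1 rows:
Vic, 80000


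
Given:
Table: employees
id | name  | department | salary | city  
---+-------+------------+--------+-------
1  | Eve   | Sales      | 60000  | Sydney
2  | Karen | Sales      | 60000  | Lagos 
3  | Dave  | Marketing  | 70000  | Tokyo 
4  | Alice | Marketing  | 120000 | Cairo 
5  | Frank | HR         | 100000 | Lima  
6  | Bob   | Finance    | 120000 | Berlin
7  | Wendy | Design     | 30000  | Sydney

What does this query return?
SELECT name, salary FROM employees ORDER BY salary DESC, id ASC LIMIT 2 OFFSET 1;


Sort by salary DESC (id ASC tiebreak), then skip 1 and take 2
Rows 2 through 3

2 rows:
Bob, 120000
Frank, 100000


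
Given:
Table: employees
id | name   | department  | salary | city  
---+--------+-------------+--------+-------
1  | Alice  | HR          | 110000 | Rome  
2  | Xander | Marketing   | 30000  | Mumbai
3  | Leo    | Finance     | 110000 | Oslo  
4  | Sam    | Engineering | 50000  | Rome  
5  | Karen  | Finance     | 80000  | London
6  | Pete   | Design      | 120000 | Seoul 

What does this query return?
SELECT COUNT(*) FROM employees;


COUNT(*) counts all rows

6


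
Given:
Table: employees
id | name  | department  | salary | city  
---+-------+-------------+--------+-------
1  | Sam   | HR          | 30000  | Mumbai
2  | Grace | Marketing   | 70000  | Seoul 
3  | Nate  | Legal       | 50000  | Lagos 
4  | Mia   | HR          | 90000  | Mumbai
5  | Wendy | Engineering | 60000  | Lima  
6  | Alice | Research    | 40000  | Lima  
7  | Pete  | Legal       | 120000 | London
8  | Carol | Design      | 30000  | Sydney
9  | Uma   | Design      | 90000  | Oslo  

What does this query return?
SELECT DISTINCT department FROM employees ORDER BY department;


All 'department' values (row order): HR, Marketing, Legal, HR, Engineering, Research, Legal, Design, Design
Removing duplicates leaves 6 unique value(s).

6 values:
Design
Engineering
HR
Legal
Marketing
Research


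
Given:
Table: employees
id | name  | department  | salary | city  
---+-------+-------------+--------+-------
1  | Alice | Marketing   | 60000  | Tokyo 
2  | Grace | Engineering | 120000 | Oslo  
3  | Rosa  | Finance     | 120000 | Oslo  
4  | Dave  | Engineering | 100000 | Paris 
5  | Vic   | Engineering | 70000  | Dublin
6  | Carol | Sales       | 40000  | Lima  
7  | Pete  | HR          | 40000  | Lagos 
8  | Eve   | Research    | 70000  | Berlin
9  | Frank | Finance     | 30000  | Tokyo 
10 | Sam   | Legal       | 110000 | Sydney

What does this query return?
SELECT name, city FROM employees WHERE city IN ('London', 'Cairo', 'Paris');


Filtering: city IN ('London', 'Cairo', 'Paris')
Matching: 1 rows

1 rows:
Dave, Paris


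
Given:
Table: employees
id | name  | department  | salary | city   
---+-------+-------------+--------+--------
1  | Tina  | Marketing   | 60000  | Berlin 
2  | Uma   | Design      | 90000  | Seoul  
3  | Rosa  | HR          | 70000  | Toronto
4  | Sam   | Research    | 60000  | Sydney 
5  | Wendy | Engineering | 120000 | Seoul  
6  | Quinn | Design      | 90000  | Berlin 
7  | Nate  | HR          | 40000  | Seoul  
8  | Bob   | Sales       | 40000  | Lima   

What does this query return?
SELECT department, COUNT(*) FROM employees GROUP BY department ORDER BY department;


Assigning each row to its department group:
  Tina -> Marketing
  Uma -> Design
  Rosa -> HR
  Sam -> Research
  Wendy -> Engineering
  Quinn -> Design
  Nate -> HR
  Bob -> Sales


6 groups:
Design, 2
Engineering, 1
HR, 2
Marketing, 1
Research, 1
Sales, 1


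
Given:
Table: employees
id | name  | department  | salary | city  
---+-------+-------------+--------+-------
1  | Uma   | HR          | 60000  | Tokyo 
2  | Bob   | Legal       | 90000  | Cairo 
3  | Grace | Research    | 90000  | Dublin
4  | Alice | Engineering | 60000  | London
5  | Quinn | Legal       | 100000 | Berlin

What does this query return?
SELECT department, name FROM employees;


Projecting columns: department, name

5 rows:
HR, Uma
Legal, Bob
Research, Grace
Engineering, Alice
Legal, Quinn


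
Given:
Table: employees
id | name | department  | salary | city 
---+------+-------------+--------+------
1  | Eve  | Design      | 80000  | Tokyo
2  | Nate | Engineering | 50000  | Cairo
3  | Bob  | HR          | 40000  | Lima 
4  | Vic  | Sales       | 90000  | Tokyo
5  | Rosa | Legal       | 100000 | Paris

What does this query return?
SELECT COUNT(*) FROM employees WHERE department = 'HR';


Counting rows where department = 'HR'
  Bob -> MATCH


1


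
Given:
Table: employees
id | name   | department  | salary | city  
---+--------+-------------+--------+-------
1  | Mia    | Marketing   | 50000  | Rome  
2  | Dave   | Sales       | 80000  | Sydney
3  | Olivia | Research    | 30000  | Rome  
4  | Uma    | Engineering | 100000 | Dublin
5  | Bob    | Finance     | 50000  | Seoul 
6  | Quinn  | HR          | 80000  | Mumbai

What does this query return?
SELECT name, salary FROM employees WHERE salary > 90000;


Filtering: salary > 90000
Matching: 1 rows

1 rows:
Uma, 100000


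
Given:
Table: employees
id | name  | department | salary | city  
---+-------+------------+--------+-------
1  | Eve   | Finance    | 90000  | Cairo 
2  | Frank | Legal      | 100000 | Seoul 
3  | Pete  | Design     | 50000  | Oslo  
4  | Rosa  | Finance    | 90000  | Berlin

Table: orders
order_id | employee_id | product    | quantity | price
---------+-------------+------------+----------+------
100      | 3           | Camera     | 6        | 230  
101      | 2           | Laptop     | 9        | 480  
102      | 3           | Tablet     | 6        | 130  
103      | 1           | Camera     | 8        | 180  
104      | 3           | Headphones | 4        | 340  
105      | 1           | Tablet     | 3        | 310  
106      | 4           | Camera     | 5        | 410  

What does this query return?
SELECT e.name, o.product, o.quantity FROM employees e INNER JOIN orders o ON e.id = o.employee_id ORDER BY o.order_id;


Joining employees.id = orders.employee_id:
  employee Pete (id=3) -> order Camera
  employee Frank (id=2) -> order Laptop
  employee Pete (id=3) -> order Tablet
  employee Eve (id=1) -> order Camera
  employee Pete (id=3) -> order Headphones
  employee Eve (id=1) -> order Tablet
  employee Rosa (id=4) -> order Camera


7 rows:
Pete, Camera, 6
Frank, Laptop, 9
Pete, Tablet, 6
Eve, Camera, 8
Pete, Headphones, 4
Eve, Tablet, 3
Rosa, Camera, 5


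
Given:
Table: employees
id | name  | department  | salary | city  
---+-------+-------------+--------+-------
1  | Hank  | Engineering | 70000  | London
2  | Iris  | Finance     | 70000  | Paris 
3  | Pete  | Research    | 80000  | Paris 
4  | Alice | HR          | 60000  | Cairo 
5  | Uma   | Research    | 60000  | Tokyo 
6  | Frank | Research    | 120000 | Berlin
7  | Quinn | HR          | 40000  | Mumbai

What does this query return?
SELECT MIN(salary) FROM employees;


Salaries: 70000, 70000, 80000, 60000, 60000, 120000, 40000
MIN = 40000

40000
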